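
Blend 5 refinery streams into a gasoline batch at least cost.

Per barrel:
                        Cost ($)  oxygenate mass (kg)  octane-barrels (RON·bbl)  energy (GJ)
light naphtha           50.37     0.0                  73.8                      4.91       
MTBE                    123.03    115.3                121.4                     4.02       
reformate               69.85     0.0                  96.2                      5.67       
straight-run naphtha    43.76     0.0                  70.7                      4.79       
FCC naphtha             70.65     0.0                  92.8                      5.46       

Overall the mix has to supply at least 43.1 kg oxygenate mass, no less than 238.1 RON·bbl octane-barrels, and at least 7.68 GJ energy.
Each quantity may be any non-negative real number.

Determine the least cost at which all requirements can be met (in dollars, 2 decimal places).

Let x1 = barrels of light naphtha, x2 = barrels of MTBE, x3 = barrels of reformate, x4 = barrels of straight-run naphtha, x5 = barrels of FCC naphtha.
Minimise 50.37x1 + 123.03x2 + 69.85x3 + 43.76x4 + 70.65x5 subject to:
  115.3x2 ≥ 43.1   (oxygenate mass)
  73.8x1 + 121.4x2 + 96.2x3 + 70.7x4 + 92.8x5 ≥ 238.1   (octane-barrels)
  4.91x1 + 4.02x2 + 5.67x3 + 4.79x4 + 5.46x5 ≥ 7.68   (energy)
  x1, x2, x3, x4, x5 ≥ 0.
The minimum-cost mix takes nothing from light naphtha, reformate, FCC naphtha — only MTBE, straight-run naphtha. Binding constraints: oxygenate mass and octane-barrels.
Optimal quantities: MTBE = 0.373807 barrels, straight-run naphtha = 2.72588 barrels.
Objective = 123.03·0.373807 + 43.76·2.72588 = 165.2740.

$165.27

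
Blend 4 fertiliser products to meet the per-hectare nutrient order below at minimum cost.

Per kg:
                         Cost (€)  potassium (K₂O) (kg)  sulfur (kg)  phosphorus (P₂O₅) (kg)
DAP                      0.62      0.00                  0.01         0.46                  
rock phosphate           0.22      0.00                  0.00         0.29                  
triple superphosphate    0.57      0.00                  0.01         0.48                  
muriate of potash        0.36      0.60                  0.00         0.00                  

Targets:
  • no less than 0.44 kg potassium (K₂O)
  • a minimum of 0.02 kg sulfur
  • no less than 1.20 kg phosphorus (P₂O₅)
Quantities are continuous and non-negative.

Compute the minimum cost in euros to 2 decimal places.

€1.59

Let x1 = kg of DAP, x2 = kg of rock phosphate, x3 = kg of triple superphosphate, x4 = kg of muriate of potash.
Minimise 0.62x1 + 0.22x2 + 0.57x3 + 0.36x4 s.t.:
  0.6x4 ≥ 0.44   (potassium (K₂O))
  0.01x1 + 0.01x3 ≥ 0.02   (sulfur)
  0.46x1 + 0.29x2 + 0.48x3 ≥ 1.2   (phosphorus (P₂O₅))
  x1, x2, x3, x4 ≥ 0.
The cheapest feasible vertex uses only rock phosphate, triple superphosphate, muriate of potash; DAP is not used. There the potassium (K₂O), sulfur, phosphorus (P₂O₅) constraints are tight.
Solving gives x2 = 0.8276, x3 = 2, x4 = 0.7333.
Cost = 0.22·0.8276 + 0.57·2 + 0.36·0.7333 = 1.5861.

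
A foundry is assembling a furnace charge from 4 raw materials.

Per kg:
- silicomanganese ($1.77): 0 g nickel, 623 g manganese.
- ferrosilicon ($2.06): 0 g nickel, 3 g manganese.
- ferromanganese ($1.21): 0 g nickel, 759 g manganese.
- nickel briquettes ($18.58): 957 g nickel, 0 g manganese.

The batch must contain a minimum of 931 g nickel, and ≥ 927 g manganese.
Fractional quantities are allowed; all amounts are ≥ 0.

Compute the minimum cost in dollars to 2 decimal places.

Let x1 = kg of silicomanganese, x2 = kg of ferrosilicon, x3 = kg of ferromanganese, x4 = kg of nickel briquettes.
min 1.77x1 + 2.06x2 + 1.21x3 + 18.58x4 s.t.:
  957x4 ≥ 931   (nickel)
  623x1 + 3x2 + 759x3 ≥ 927   (manganese)
  x1, x2, x3, x4 ≥ 0.
The cheapest feasible vertex uses only ferromanganese, nickel briquettes; silicomanganese, ferrosilicon are not used. There the nickel and manganese constraints are tight.
Solving gives x3 = 1.221, x4 = 0.9728.
Total cost: 1.21·1.221 + 18.58·0.9728 = 19.5520.

$19.55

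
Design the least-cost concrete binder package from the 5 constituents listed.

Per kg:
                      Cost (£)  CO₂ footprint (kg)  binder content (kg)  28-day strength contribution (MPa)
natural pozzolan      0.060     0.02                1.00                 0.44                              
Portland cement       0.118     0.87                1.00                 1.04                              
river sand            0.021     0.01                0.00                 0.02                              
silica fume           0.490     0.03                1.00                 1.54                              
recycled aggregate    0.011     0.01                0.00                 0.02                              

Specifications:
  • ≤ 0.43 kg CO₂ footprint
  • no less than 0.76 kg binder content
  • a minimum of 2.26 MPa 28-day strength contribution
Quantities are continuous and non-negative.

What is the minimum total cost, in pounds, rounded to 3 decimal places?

This is a linear program. Let x1 = kg of natural pozzolan, x2 = kg of Portland cement, x3 = kg of river sand, x4 = kg of silica fume, x5 = kg of recycled aggregate.
Minimize 0.06x1 + 0.118x2 + 0.021x3 + 0.49x4 + 0.011x5 with:
  0.02x1 + 0.87x2 + 0.01x3 + 0.03x4 + 0.01x5 ≤ 0.43   (CO₂ footprint)
  1x1 + 1x2 + 1x4 ≥ 0.76   (binder content)
  0.44x1 + 1.04x2 + 0.02x3 + 1.54x4 + 0.02x5 ≥ 2.26   (28-day strength contribution)
  x1, x2, x3, x4, x5 ≥ 0.
The minimum-cost mix takes nothing from river sand, silica fume, recycled aggregate — only natural pozzolan, Portland cement. There the CO₂ footprint and 28-day strength contribution constraints are tight.
That vertex is x1 = 4.196, x2 = 0.3978.
Objective = 0.06·4.196 + 0.118·0.3978 = 0.29870.

£0.299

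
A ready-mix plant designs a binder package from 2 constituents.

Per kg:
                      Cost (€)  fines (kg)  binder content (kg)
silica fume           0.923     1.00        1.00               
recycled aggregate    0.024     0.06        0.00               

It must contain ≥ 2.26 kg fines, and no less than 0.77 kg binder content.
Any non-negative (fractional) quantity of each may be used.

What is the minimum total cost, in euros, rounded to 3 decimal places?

This is a linear program. Let x1 = kg of silica fume, x2 = kg of recycled aggregate.
Minimise 0.923x1 + 0.024x2 with:
  1x1 + 0.06x2 ≥ 2.26   (fines)
  1x1 ≥ 0.77   (binder content)
  x1, x2 ≥ 0.
Both inputs are positive at the optimum. Binding constraints: fines and binder content.
Optimal quantities: silica fume = 0.77 kg, recycled aggregate = 24.83 kg.
Objective = 0.923·0.77 + 0.024·24.83 = 1.30663.

€1.307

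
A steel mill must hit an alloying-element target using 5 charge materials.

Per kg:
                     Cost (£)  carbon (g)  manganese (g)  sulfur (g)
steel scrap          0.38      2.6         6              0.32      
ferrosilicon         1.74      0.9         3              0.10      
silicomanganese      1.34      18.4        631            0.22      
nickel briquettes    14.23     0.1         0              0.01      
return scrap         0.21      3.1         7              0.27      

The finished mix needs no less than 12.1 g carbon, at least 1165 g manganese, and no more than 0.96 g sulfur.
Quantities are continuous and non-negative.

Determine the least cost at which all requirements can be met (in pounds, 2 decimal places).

£2.47

Let x1 = kg of steel scrap, x2 = kg of ferrosilicon, x3 = kg of silicomanganese, x4 = kg of nickel briquettes, x5 = kg of return scrap.
Minimize 0.38x1 + 1.74x2 + 1.34x3 + 14.23x4 + 0.21x5 with:
  2.6x1 + 0.9x2 + 18.4x3 + 0.1x4 + 3.1x5 ≥ 12.1   (carbon)
  6x1 + 3x2 + 631x3 + 7x5 ≥ 1165   (manganese)
  0.32x1 + 0.1x2 + 0.22x3 + 0.01x4 + 0.27x5 ≤ 0.96   (sulfur)
  x1, x2, x3, x4, x5 ≥ 0.
The cheapest feasible vertex uses only silicomanganese; steel scrap, ferrosilicon, nickel briquettes, return scrap are not used. There the manganese constraint is tight.
Optimal quantities: silicomanganese = 1.846 kg.
Cost = 1.34·1.846 = 2.4736.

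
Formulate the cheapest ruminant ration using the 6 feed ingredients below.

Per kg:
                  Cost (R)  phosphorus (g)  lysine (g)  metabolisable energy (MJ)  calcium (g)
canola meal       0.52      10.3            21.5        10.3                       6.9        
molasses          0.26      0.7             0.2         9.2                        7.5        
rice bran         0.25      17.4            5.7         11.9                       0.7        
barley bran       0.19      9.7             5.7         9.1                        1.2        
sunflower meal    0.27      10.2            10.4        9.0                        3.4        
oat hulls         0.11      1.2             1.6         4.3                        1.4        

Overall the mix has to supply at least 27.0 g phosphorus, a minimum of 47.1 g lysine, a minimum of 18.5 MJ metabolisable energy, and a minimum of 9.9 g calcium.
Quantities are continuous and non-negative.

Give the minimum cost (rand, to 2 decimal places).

Let x1 = kg of canola meal, x2 = kg of molasses, x3 = kg of rice bran, x4 = kg of barley bran, x5 = kg of sunflower meal, x6 = kg of oat hulls.
Minimize 0.52x1 + 0.26x2 + 0.25x3 + 0.19x4 + 0.27x5 + 0.11x6 subject to:
  10.3x1 + 0.7x2 + 17.4x3 + 9.7x4 + 10.2x5 + 1.2x6 ≥ 27   (phosphorus)
  21.5x1 + 0.2x2 + 5.7x3 + 5.7x4 + 10.4x5 + 1.6x6 ≥ 47.1   (lysine)
  10.3x1 + 9.2x2 + 11.9x3 + 9.1x4 + 9x5 + 4.3x6 ≥ 18.5   (metabolisable energy)
  6.9x1 + 7.5x2 + 0.7x3 + 1.2x4 + 3.4x5 + 1.4x6 ≥ 9.9   (calcium)
  x1, x2, x3, x4, x5, x6 ≥ 0.
At the optimum only canola meal, sunflower meal are positive (molasses, rice bran, barley bran, oat hulls = 0). Binding constraints: phosphorus and lysine.
That vertex is x1 = 1.779, x5 = 0.8502.
Objective = 0.52·1.779 + 0.27·0.8502 = 1.1546.

R1.15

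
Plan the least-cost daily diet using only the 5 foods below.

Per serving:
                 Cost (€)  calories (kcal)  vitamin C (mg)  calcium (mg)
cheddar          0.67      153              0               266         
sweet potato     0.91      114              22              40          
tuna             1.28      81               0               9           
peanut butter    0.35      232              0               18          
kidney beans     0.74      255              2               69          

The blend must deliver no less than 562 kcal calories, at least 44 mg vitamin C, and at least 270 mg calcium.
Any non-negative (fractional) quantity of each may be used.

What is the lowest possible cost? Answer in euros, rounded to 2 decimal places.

€2.61

Set it up as a linear program. Let x1 = servings of cheddar, x2 = servings of sweet potato, x3 = servings of tuna, x4 = servings of peanut butter, x5 = servings of kidney beans.
min 0.67x1 + 0.91x2 + 1.28x3 + 0.35x4 + 0.74x5 subject to:
  153x1 + 114x2 + 81x3 + 232x4 + 255x5 ≥ 562   (calories)
  22x2 + 2x5 ≥ 44   (vitamin C)
  266x1 + 40x2 + 9x3 + 18x4 + 69x5 ≥ 270   (calcium)
  x1, x2, x3, x4, x5 ≥ 0.
The cheapest feasible vertex uses only cheddar, sweet potato, peanut butter; tuna, kidney beans are not used. There the calories, vitamin C, calcium constraints are tight.
Solving gives x1 = 0.6457, x2 = 2, x4 = 1.014.
Total cost: 0.67·0.6457 + 0.91·2 + 0.35·1.014 = 2.6075.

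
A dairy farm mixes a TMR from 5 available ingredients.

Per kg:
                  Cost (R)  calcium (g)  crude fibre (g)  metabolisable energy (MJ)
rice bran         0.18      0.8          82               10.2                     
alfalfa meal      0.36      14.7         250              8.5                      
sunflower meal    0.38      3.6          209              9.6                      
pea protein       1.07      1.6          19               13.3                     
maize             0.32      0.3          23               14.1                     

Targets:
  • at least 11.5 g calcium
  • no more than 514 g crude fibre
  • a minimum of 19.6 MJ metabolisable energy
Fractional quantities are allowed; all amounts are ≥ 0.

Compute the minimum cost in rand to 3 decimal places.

R0.495

Treat it as an LP. Let x1 = kg of rice bran, x2 = kg of alfalfa meal, x3 = kg of sunflower meal, x4 = kg of pea protein, x5 = kg of maize.
Minimise 0.18x1 + 0.36x2 + 0.38x3 + 1.07x4 + 0.32x5 s.t.:
  0.8x1 + 14.7x2 + 3.6x3 + 1.6x4 + 0.3x5 ≥ 11.5   (calcium)
  82x1 + 250x2 + 209x3 + 19x4 + 23x5 ≤ 514   (crude fibre)
  10.2x1 + 8.5x2 + 9.6x3 + 13.3x4 + 14.1x5 ≥ 19.6   (metabolisable energy)
  x1, x2, x3, x4, x5 ≥ 0.
The optimal basis is {rice bran, alfalfa meal}; sunflower meal, pea protein, maize drop out. Binding constraints: calcium and metabolisable energy.
Solving gives x1 = 1.33, x2 = 0.7099.
Objective = 0.18·1.33 + 0.36·0.7099 = 0.49496.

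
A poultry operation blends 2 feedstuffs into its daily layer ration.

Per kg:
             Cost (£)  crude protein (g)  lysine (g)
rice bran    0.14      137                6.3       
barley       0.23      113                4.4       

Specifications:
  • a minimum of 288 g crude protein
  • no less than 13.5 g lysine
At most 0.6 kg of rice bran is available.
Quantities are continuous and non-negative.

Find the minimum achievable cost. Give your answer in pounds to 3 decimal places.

Treat it as an LP. Let x1 = kg of rice bran, x2 = kg of barley.
min 0.14x1 + 0.23x2 with:
  137x1 + 113x2 ≥ 288   (crude protein)
  6.3x1 + 4.4x2 ≥ 13.5   (lysine)
  x1 ≤ 0.6
  x1, x2 ≥ 0.
Both inputs are positive at the optimum. Binding constraints: lysine and the rice bran cap.
So rice bran = 0.6 kg, barley = 2.209 kg.
Cost = 0.14·0.6 + 0.23·2.209 = 0.59207.

£0.592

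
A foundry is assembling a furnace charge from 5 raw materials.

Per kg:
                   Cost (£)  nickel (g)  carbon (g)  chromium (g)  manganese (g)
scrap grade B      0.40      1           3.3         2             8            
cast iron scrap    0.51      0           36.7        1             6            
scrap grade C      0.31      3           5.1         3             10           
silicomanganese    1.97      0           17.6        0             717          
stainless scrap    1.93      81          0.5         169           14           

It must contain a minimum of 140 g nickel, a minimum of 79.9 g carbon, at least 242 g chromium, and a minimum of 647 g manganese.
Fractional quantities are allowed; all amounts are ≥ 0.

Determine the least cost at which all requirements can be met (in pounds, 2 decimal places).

Let x1 = kg of scrap grade B, x2 = kg of cast iron scrap, x3 = kg of scrap grade C, x4 = kg of silicomanganese, x5 = kg of stainless scrap.
min 0.4x1 + 0.51x2 + 0.31x3 + 1.97x4 + 1.93x5 with:
  1x1 + 3x3 + 81x5 ≥ 140   (nickel)
  3.3x1 + 36.7x2 + 5.1x3 + 17.6x4 + 0.5x5 ≥ 79.9   (carbon)
  2x1 + 1x2 + 3x3 + 169x5 ≥ 242   (chromium)
  8x1 + 6x2 + 10x3 + 717x4 + 14x5 ≥ 647   (manganese)
  x1, x2, x3, x4, x5 ≥ 0.
The cheapest feasible vertex uses only cast iron scrap, silicomanganese, stainless scrap; scrap grade B, scrap grade C are not used. Binding constraints: nickel, carbon, manganese.
Optimal quantities: cast iron scrap = 1.744 kg, silicomanganese = 0.854 kg, stainless scrap = 1.728 kg.
Cost = 0.51·1.744 + 1.97·0.854 + 1.93·1.728 = 5.9069.

£5.91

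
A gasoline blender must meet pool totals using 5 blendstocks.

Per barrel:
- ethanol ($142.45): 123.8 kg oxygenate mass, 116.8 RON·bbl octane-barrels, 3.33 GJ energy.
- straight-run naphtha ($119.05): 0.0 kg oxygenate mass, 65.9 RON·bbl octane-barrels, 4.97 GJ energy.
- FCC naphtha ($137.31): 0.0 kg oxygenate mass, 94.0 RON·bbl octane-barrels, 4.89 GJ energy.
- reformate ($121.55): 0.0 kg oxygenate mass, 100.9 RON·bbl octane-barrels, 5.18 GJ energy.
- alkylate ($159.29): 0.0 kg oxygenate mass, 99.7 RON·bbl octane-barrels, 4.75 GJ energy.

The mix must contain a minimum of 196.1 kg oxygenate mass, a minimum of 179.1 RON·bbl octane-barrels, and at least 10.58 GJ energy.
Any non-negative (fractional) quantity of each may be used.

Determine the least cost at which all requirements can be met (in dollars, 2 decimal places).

Treat it as an LP. Let x1 = barrels of ethanol, x2 = barrels of straight-run naphtha, x3 = barrels of FCC naphtha, x4 = barrels of reformate, x5 = barrels of alkylate.
Minimise 142.45x1 + 119.05x2 + 137.31x3 + 121.55x4 + 159.29x5 s.t.:
  123.8x1 ≥ 196.1   (oxygenate mass)
  116.8x1 + 65.9x2 + 94x3 + 100.9x4 + 99.7x5 ≥ 179.1   (octane-barrels)
  3.33x1 + 4.97x2 + 4.89x3 + 5.18x4 + 4.75x5 ≥ 10.58   (energy)
  x1, x2, x3, x4, x5 ≥ 0.
The cheapest feasible vertex uses only ethanol, reformate; straight-run naphtha, FCC naphtha, alkylate are not used. There the oxygenate mass and energy constraints are tight.
So ethanol = 1.584 barrels, reformate = 1.0242 barrels.
Total cost: 142.45·1.584 + 121.55·1.0242 = 350.1323.

$350.13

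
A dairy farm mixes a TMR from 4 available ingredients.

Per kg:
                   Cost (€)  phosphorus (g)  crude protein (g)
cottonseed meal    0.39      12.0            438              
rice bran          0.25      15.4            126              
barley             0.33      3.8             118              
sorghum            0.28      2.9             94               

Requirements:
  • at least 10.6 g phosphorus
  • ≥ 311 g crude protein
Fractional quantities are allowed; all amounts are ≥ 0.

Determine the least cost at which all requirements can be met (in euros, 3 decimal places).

Set it up as a linear program. Let x1 = kg of cottonseed meal, x2 = kg of rice bran, x3 = kg of barley, x4 = kg of sorghum.
Minimize 0.39x1 + 0.25x2 + 0.33x3 + 0.28x4 with:
  12x1 + 15.4x2 + 3.8x3 + 2.9x4 ≥ 10.6   (phosphorus)
  438x1 + 126x2 + 118x3 + 94x4 ≥ 311   (crude protein)
  x1, x2, x3, x4 ≥ 0.
The cheapest feasible vertex uses only cottonseed meal, rice bran; barley, sorghum are not used. Binding constraints: phosphorus and crude protein.
That vertex is x1 = 0.66, x2 = 0.174.
Objective = 0.39·0.66 + 0.25·0.174 = 0.30090.

€0.301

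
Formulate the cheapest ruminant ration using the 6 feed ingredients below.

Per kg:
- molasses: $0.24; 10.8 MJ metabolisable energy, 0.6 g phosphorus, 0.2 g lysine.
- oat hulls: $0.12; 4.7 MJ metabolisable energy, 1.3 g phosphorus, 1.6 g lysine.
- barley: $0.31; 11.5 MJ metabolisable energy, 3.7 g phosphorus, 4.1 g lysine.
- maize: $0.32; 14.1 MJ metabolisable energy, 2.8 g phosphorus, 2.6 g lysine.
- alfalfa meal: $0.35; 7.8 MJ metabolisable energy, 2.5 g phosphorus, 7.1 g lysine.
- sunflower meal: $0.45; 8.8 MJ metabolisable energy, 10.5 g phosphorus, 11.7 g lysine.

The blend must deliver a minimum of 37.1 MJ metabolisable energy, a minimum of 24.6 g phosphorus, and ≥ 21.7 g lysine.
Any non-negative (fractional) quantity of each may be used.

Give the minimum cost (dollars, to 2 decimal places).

$1.33

This is a linear program. Let x1 = kg of molasses, x2 = kg of oat hulls, x3 = kg of barley, x4 = kg of maize, x5 = kg of alfalfa meal, x6 = kg of sunflower meal.
Minimise 0.24x1 + 0.12x2 + 0.31x3 + 0.32x4 + 0.35x5 + 0.45x6 s.t.:
  10.8x1 + 4.7x2 + 11.5x3 + 14.1x4 + 7.8x5 + 8.8x6 ≥ 37.1   (metabolisable energy)
  0.6x1 + 1.3x2 + 3.7x3 + 2.8x4 + 2.5x5 + 10.5x6 ≥ 24.6   (phosphorus)
  0.2x1 + 1.6x2 + 4.1x3 + 2.6x4 + 7.1x5 + 11.7x6 ≥ 21.7   (lysine)
  x1, x2, x3, x4, x5, x6 ≥ 0.
The optimal basis is {maize, sunflower meal}; molasses, oat hulls, barley, alfalfa meal drop out. The metabolisable energy and phosphorus requirements are met with equality.
So maize = 1.402 kg, sunflower meal = 1.969 kg.
Objective = 0.32·1.402 + 0.45·1.969 = 1.3347.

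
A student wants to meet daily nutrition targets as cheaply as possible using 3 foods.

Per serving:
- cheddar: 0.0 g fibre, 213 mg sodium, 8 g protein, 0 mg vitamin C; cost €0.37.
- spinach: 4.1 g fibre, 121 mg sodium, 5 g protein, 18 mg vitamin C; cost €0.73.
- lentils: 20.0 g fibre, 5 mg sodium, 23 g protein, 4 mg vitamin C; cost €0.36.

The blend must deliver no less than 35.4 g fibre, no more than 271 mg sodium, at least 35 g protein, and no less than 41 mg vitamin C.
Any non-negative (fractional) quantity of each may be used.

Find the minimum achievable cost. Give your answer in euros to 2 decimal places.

€1.93

Set it up as a linear program. Let x1 = servings of cheddar, x2 = servings of spinach, x3 = servings of lentils.
min 0.37x1 + 0.73x2 + 0.36x3 with:
  4.1x2 + 20x3 ≥ 35.4   (fibre)
  213x1 + 121x2 + 5x3 ≤ 271   (sodium)
  8x1 + 5x2 + 23x3 ≥ 35   (protein)
  18x2 + 4x3 ≥ 41   (vitamin C)
  x1, x2, x3 ≥ 0.
The optimal basis is {spinach, lentils}; cheddar drops out. Binding constraints: fibre and vitamin C.
So spinach = 1.974 servings, lentils = 1.365 servings.
Total cost: 0.73·1.974 + 0.36·1.365 = 1.9324.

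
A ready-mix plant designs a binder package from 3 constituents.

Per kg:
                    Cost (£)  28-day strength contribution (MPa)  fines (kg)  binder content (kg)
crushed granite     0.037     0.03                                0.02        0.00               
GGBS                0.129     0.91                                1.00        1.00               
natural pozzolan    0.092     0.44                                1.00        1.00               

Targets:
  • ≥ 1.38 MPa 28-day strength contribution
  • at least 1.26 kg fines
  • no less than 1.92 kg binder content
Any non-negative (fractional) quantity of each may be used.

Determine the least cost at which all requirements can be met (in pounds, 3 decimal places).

This is a linear program. Let x1 = kg of crushed granite, x2 = kg of GGBS, x3 = kg of natural pozzolan.
Minimise 0.037x1 + 0.129x2 + 0.092x3 subject to:
  0.03x1 + 0.91x2 + 0.44x3 ≥ 1.38   (28-day strength contribution)
  0.02x1 + 1x2 + 1x3 ≥ 1.26   (fines)
  1x2 + 1x3 ≥ 1.92   (binder content)
  x1, x2, x3 ≥ 0.
The cheapest feasible vertex uses only GGBS, natural pozzolan; crushed granite is not used. The 28-day strength contribution and binder content requirements are met with equality.
Solving gives x2 = 1.139, x3 = 0.7813.
Hence cost = 0.129·1.139 + 0.092·0.7813 = £0.21881.

£0.219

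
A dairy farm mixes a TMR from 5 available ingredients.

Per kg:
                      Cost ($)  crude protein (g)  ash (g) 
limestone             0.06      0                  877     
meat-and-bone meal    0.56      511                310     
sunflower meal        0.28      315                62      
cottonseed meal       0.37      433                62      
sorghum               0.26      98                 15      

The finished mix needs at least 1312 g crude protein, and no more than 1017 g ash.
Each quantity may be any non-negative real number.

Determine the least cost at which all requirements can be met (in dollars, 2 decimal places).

$1.12

Let x1 = kg of limestone, x2 = kg of meat-and-bone meal, x3 = kg of sunflower meal, x4 = kg of cottonseed meal, x5 = kg of sorghum.
Minimise 0.06x1 + 0.56x2 + 0.28x3 + 0.37x4 + 0.26x5 subject to:
  511x2 + 315x3 + 433x4 + 98x5 ≥ 1312   (crude protein)
  877x1 + 310x2 + 62x3 + 62x4 + 15x5 ≤ 1017   (ash)
  x1, x2, x3, x4, x5 ≥ 0.
The cheapest feasible vertex uses only cottonseed meal; limestone, meat-and-bone meal, sunflower meal, sorghum are not used. The crude protein requirement is met with equality.
Solving gives x4 = 3.03.
Cost = 0.37·3.03 = 1.1211.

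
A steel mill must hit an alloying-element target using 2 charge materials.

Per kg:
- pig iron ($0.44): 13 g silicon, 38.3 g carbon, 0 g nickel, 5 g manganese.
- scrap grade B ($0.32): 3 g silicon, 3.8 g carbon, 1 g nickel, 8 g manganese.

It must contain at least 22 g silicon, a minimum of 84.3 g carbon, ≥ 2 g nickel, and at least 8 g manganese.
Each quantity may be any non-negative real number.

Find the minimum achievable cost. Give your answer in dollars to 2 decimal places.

Let x1 = kg of pig iron, x2 = kg of scrap grade B.
Minimise 0.44x1 + 0.32x2 s.t.:
  13x1 + 3x2 ≥ 22   (silicon)
  38.3x1 + 3.8x2 ≥ 84.3   (carbon)
  1x2 ≥ 2   (nickel)
  5x1 + 8x2 ≥ 8   (manganese)
  x1, x2 ≥ 0.
Both inputs are positive at the optimum. The carbon and nickel requirements are met with equality.
That vertex is x1 = 2.003, x2 = 2.
Cost = 0.44·2.003 + 0.32·2 = 1.5213.

$1.52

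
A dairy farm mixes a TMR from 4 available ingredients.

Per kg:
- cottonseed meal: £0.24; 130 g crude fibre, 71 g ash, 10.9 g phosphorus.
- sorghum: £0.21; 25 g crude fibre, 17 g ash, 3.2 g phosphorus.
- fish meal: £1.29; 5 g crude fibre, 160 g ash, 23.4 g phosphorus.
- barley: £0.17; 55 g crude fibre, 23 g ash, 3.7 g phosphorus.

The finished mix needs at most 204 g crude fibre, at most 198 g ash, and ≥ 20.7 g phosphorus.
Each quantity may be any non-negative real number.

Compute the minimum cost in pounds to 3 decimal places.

£0.577

Let x1 = kg of cottonseed meal, x2 = kg of sorghum, x3 = kg of fish meal, x4 = kg of barley.
Minimise 0.24x1 + 0.21x2 + 1.29x3 + 0.17x4 with:
  130x1 + 25x2 + 5x3 + 55x4 ≤ 204   (crude fibre)
  71x1 + 17x2 + 160x3 + 23x4 ≤ 198   (ash)
  10.9x1 + 3.2x2 + 23.4x3 + 3.7x4 ≥ 20.7   (phosphorus)
  x1, x2, x3, x4 ≥ 0.
The minimum-cost mix takes nothing from sorghum, barley — only cottonseed meal, fish meal. Binding constraints: crude fibre and phosphorus.
Optimal quantities: cottonseed meal = 1.563 kg, fish meal = 0.1565 kg.
Total cost: 0.24·1.563 + 1.29·0.1565 = 0.57701.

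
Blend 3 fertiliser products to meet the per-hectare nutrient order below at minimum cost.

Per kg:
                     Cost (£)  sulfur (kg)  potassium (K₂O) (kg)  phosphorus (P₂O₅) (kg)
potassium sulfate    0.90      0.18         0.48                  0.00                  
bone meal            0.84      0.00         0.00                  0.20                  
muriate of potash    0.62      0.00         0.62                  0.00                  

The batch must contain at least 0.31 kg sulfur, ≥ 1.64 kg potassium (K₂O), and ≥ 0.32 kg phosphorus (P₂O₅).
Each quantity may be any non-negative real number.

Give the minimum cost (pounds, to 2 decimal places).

Let x1 = kg of potassium sulfate, x2 = kg of bone meal, x3 = kg of muriate of potash.
Minimise 0.9x1 + 0.84x2 + 0.62x3 with:
  0.18x1 ≥ 0.31   (sulfur)
  0.48x1 + 0.62x3 ≥ 1.64   (potassium (K₂O))
  0.2x2 ≥ 0.32   (phosphorus (P₂O₅))
  x1, x2, x3 ≥ 0.
All 3 inputs are positive at the optimum. Binding constraints: sulfur, potassium (K₂O), phosphorus (P₂O₅).
Optimal quantities: potassium sulfate = 1.722 kg, bone meal = 1.6 kg, muriate of potash = 1.312 kg.
Cost = 0.9·1.722 + 0.84·1.6 + 0.62·1.312 = 3.7072.

£3.71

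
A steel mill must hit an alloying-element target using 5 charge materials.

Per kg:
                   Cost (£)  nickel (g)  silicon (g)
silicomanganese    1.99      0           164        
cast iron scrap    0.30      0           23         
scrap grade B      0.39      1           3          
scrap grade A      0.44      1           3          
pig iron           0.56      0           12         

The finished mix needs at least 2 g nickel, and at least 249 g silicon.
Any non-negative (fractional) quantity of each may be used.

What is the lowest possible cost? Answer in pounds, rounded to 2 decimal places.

Let x1 = kg of silicomanganese, x2 = kg of cast iron scrap, x3 = kg of scrap grade B, x4 = kg of scrap grade A, x5 = kg of pig iron.
min 1.99x1 + 0.3x2 + 0.39x3 + 0.44x4 + 0.56x5 with:
  1x3 + 1x4 ≥ 2   (nickel)
  164x1 + 23x2 + 3x3 + 3x4 + 12x5 ≥ 249   (silicon)
  x1, x2, x3, x4, x5 ≥ 0.
The optimal basis is {silicomanganese, scrap grade B}; cast iron scrap, scrap grade A, pig iron drop out. There the nickel and silicon constraints are tight.
Solving gives x1 = 1.482, x3 = 2.
Cost = 1.99·1.482 + 0.39·2 = 3.7292.

£3.73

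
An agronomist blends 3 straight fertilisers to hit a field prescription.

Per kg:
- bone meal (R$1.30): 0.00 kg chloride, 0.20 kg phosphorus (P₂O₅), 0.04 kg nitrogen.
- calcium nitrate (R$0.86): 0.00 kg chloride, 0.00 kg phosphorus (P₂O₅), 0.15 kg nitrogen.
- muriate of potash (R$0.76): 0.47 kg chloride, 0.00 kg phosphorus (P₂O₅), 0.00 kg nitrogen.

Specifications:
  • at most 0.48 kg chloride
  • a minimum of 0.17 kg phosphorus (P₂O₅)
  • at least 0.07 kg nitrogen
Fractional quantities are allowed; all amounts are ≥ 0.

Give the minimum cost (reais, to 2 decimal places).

Let x1 = kg of bone meal, x2 = kg of calcium nitrate, x3 = kg of muriate of potash.
Minimize 1.3x1 + 0.86x2 + 0.76x3 with:
  0.47x3 ≤ 0.48   (chloride)
  0.2x1 ≥ 0.17   (phosphorus (P₂O₅))
  0.04x1 + 0.15x2 ≥ 0.07   (nitrogen)
  x1, x2, x3 ≥ 0.
The cheapest feasible vertex uses only bone meal, calcium nitrate; muriate of potash is not used. The phosphorus (P₂O₅) and nitrogen requirements are met with equality.
So bone meal = 0.85 kg, calcium nitrate = 0.24 kg.
Cost = 1.3·0.85 + 0.86·0.24 = 1.3114.

R$1.31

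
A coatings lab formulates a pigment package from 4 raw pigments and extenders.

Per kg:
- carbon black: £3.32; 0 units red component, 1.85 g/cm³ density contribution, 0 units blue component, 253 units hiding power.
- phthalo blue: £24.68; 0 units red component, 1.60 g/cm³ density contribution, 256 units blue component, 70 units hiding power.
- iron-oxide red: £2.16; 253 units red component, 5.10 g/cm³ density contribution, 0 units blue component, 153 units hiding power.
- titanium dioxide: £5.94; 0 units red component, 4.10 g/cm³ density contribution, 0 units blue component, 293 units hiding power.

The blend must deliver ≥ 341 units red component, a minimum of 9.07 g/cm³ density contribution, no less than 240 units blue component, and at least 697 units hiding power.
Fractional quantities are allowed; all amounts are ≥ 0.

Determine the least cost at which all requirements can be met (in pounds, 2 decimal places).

£31.63

Set it up as a linear program. Let x1 = kg of carbon black, x2 = kg of phthalo blue, x3 = kg of iron-oxide red, x4 = kg of titanium dioxide.
min 3.32x1 + 24.68x2 + 2.16x3 + 5.94x4 s.t.:
  253x3 ≥ 341   (red component)
  1.85x1 + 1.6x2 + 5.1x3 + 4.1x4 ≥ 9.07   (density contribution)
  256x2 ≥ 240   (blue component)
  253x1 + 70x2 + 153x3 + 293x4 ≥ 697   (hiding power)
  x1, x2, x3, x4 ≥ 0.
The optimal basis is {carbon black, phthalo blue, iron-oxide red}; titanium dioxide drops out. There the red component, blue component, hiding power constraints are tight.
So carbon black = 1.68 kg, phthalo blue = 0.9375 kg, iron-oxide red = 1.348 kg.
Cost = 3.32·1.68 + 24.68·0.9375 + 2.16·1.348 = 31.6268.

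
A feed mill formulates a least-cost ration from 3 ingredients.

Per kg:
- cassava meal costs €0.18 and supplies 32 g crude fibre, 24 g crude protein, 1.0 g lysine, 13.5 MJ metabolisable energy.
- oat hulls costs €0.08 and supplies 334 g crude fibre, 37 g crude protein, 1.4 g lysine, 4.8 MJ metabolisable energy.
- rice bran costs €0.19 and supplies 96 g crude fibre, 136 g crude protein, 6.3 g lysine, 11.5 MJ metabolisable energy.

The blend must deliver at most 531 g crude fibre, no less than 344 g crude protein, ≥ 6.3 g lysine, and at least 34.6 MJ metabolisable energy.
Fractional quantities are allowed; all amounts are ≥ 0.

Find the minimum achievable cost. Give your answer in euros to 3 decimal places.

€0.551

Let x1 = kg of cassava meal, x2 = kg of oat hulls, x3 = kg of rice bran.
Minimize 0.18x1 + 0.08x2 + 0.19x3 s.t.:
  32x1 + 334x2 + 96x3 ≤ 531   (crude fibre)
  24x1 + 37x2 + 136x3 ≥ 344   (crude protein)
  1x1 + 1.4x2 + 6.3x3 ≥ 6.3   (lysine)
  13.5x1 + 4.8x2 + 11.5x3 ≥ 34.6   (metabolisable energy)
  x1, x2, x3 ≥ 0.
The minimum-cost mix takes nothing from oat hulls — only cassava meal, rice bran. There the crude protein and metabolisable energy constraints are tight.
That vertex is x1 = 0.4805, x3 = 2.445.
Cost = 0.18·0.4805 + 0.19·2.445 = 0.55104.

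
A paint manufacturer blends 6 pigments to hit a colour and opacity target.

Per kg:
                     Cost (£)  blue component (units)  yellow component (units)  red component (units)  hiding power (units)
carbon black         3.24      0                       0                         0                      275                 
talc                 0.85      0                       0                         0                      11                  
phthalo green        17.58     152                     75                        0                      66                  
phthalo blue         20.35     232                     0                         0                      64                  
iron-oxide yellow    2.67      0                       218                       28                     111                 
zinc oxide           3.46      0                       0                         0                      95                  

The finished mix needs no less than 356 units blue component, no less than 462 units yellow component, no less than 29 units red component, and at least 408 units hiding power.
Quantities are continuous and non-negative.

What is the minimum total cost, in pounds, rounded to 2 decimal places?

Let x1 = kg of carbon black, x2 = kg of talc, x3 = kg of phthalo green, x4 = kg of phthalo blue, x5 = kg of iron-oxide yellow, x6 = kg of zinc oxide.
Minimise 3.24x1 + 0.85x2 + 17.58x3 + 20.35x4 + 2.67x5 + 3.46x6 s.t.:
  152x3 + 232x4 ≥ 356   (blue component)
  75x3 + 218x5 ≥ 462   (yellow component)
  28x5 ≥ 29   (red component)
  275x1 + 11x2 + 66x3 + 64x4 + 111x5 + 95x6 ≥ 408   (hiding power)
  x1, x2, x3, x4, x5, x6 ≥ 0.
The optimal basis is {carbon black, phthalo blue, iron-oxide yellow}; talc, phthalo green, zinc oxide drop out. Binding constraints: blue component, yellow component, hiding power.
Optimal quantities: carbon black = 0.27111 kg, phthalo blue = 1.5345 kg, iron-oxide yellow = 2.1193 kg.
Cost = 3.24·0.27111 + 20.35·1.5345 + 2.67·2.1193 = 37.7640.

£37.76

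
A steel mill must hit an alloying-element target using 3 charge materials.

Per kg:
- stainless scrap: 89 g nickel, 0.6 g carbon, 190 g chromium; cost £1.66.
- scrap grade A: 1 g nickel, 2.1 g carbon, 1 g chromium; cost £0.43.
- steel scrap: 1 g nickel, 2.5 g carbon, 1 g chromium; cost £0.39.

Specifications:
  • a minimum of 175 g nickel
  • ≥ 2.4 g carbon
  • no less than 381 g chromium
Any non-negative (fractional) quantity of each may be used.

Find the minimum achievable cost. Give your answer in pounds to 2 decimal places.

£3.51

This is a linear program. Let x1 = kg of stainless scrap, x2 = kg of scrap grade A, x3 = kg of steel scrap.
min 1.66x1 + 0.43x2 + 0.39x3 with:
  89x1 + 1x2 + 1x3 ≥ 175   (nickel)
  0.6x1 + 2.1x2 + 2.5x3 ≥ 2.4   (carbon)
  190x1 + 1x2 + 1x3 ≥ 381   (chromium)
  x1, x2, x3 ≥ 0.
At the optimum only stainless scrap, steel scrap are positive (scrap grade A = 0). Binding constraints: carbon and chromium.
That vertex is x1 = 2.003, x3 = 0.4793.
Total cost: 1.66·2.003 + 0.39·0.4793 = 3.5119.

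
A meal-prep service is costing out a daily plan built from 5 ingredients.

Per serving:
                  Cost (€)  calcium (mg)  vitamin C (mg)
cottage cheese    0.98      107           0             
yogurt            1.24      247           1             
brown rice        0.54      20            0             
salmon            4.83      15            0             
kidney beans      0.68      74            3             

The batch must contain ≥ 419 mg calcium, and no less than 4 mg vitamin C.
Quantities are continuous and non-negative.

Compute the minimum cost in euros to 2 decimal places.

€2.37

This is a linear program. Let x1 = servings of cottage cheese, x2 = servings of yogurt, x3 = servings of brown rice, x4 = servings of salmon, x5 = servings of kidney beans.
Minimise 0.98x1 + 1.24x2 + 0.54x3 + 4.83x4 + 0.68x5 subject to:
  107x1 + 247x2 + 20x3 + 15x4 + 74x5 ≥ 419   (calcium)
  1x2 + 3x5 ≥ 4   (vitamin C)
  x1, x2, x3, x4, x5 ≥ 0.
The cheapest feasible vertex uses only yogurt, kidney beans; cottage cheese, brown rice, salmon are not used. There the calcium and vitamin C constraints are tight.
Optimal quantities: yogurt = 1.441 servings, kidney beans = 0.8531 servings.
Cost = 1.24·1.441 + 0.68·0.8531 = 2.3669.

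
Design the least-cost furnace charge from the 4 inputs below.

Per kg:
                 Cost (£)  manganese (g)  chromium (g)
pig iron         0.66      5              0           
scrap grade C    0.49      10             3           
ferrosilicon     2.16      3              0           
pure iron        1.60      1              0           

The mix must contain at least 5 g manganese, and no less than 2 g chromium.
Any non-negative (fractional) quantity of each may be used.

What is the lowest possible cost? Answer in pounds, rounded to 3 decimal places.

£0.327

This is a linear program. Let x1 = kg of pig iron, x2 = kg of scrap grade C, x3 = kg of ferrosilicon, x4 = kg of pure iron.
Minimize 0.66x1 + 0.49x2 + 2.16x3 + 1.6x4 s.t.:
  5x1 + 10x2 + 3x3 + 1x4 ≥ 5   (manganese)
  3x2 ≥ 2   (chromium)
  x1, x2, x3, x4 ≥ 0.
The cheapest feasible vertex uses only scrap grade C; pig iron, ferrosilicon, pure iron are not used. Binding constraint: chromium.
Solving gives x2 = 0.6667.
Cost = 0.49·0.6667 = 0.32668.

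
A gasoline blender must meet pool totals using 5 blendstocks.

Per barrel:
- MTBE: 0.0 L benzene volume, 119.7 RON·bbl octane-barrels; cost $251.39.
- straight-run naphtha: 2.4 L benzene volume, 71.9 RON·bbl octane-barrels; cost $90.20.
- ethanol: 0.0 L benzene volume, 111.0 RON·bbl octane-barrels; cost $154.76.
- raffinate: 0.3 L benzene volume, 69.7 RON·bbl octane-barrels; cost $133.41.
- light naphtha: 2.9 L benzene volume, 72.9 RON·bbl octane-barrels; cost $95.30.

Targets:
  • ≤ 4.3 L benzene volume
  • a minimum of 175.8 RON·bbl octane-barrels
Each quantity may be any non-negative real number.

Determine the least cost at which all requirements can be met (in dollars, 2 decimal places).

Set it up as a linear program. Let x1 = barrels of MTBE, x2 = barrels of straight-run naphtha, x3 = barrels of ethanol, x4 = barrels of raffinate, x5 = barrels of light naphtha.
Minimize 251.39x1 + 90.2x2 + 154.76x3 + 133.41x4 + 95.3x5 s.t.:
  2.4x2 + 0.3x4 + 2.9x5 ≤ 4.3   (benzene volume)
  119.7x1 + 71.9x2 + 111x3 + 69.7x4 + 72.9x5 ≥ 175.8   (octane-barrels)
  x1, x2, x3, x4, x5 ≥ 0.
The minimum-cost mix takes nothing from MTBE, raffinate, light naphtha — only straight-run naphtha, ethanol. Binding constraints: benzene volume and octane-barrels.
That vertex is x2 = 1.7917, x3 = 0.42324.
Cost = 90.2·1.7917 + 154.76·0.42324 = 227.1120.

$227.11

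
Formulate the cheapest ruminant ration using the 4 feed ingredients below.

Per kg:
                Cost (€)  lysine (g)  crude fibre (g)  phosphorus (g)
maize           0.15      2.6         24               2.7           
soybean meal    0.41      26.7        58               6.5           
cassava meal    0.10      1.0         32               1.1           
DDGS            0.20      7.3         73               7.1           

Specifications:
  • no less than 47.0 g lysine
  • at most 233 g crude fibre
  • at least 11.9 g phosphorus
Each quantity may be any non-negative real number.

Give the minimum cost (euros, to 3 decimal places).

€0.729

Set it up as a linear program. Let x1 = kg of maize, x2 = kg of soybean meal, x3 = kg of cassava meal, x4 = kg of DDGS.
min 0.15x1 + 0.41x2 + 0.1x3 + 0.2x4 s.t.:
  2.6x1 + 26.7x2 + 1x3 + 7.3x4 ≥ 47   (lysine)
  24x1 + 58x2 + 32x3 + 73x4 ≤ 233   (crude fibre)
  2.7x1 + 6.5x2 + 1.1x3 + 7.1x4 ≥ 11.9   (phosphorus)
  x1, x2, x3, x4 ≥ 0.
The cheapest feasible vertex uses only soybean meal, DDGS; maize, cassava meal are not used. There the lysine and phosphorus constraints are tight.
Optimal quantities: soybean meal = 1.737 kg, DDGS = 0.08605 kg.
Objective = 0.41·1.737 + 0.2·0.08605 = 0.72938.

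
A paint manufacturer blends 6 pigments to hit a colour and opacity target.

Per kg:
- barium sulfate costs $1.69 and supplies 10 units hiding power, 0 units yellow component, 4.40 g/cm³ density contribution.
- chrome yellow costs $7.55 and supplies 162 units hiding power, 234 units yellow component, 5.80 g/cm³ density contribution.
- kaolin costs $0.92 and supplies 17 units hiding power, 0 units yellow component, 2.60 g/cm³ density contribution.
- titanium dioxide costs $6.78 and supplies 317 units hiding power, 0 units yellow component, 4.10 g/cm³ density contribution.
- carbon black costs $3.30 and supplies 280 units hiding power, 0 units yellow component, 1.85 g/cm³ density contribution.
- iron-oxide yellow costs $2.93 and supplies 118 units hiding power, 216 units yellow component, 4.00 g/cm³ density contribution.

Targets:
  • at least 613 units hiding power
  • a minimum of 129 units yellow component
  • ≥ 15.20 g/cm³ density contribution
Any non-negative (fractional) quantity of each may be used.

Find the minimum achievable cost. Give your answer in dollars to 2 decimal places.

Treat it as an LP. Let x1 = kg of barium sulfate, x2 = kg of chrome yellow, x3 = kg of kaolin, x4 = kg of titanium dioxide, x5 = kg of carbon black, x6 = kg of iron-oxide yellow.
Minimize 1.69x1 + 7.55x2 + 0.92x3 + 6.78x4 + 3.3x5 + 2.93x6 s.t.:
  10x1 + 162x2 + 17x3 + 317x4 + 280x5 + 118x6 ≥ 613   (hiding power)
  234x2 + 216x6 ≥ 129   (yellow component)
  4.4x1 + 5.8x2 + 2.6x3 + 4.1x4 + 1.85x5 + 4x6 ≥ 15.2   (density contribution)
  x1, x2, x3, x4, x5, x6 ≥ 0.
The optimal basis is {kaolin, carbon black, iron-oxide yellow}; barium sulfate, chrome yellow, titanium dioxide drop out. Binding constraints: hiding power, yellow component, density contribution.
Optimal quantities: kaolin = 3.709 kg, carbon black = 1.712 kg, iron-oxide yellow = 0.5972 kg.
Total cost: 0.92·3.709 + 3.3·1.712 + 2.93·0.5972 = 10.8117.

$10.81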